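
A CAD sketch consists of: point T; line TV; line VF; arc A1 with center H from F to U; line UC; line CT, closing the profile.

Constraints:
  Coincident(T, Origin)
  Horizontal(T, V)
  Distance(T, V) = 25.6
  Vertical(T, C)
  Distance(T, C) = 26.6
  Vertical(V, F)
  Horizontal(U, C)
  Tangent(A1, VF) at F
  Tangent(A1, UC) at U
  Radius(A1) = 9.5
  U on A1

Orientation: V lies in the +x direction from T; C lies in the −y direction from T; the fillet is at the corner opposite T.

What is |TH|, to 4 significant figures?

23.49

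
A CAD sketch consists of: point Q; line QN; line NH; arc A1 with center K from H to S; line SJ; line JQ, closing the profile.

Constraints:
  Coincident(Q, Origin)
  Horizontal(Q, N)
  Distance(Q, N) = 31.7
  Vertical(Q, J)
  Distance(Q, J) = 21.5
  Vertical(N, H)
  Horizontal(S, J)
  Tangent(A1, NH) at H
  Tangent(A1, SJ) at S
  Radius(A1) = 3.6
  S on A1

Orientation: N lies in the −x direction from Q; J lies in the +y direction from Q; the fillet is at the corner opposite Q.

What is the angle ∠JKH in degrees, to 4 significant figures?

172.7°

Q is at the origin; Q and N share the same y with |QN| = 31.7 and N on the −x side, so N = (-31.70, 0.000). Q and J share the same x with |QJ| = 21.5 and J on the +y side, so J = (0.000, 21.50). The virtual corner opposite Q is at (-31.70, 21.50). The tangent condition forces KH to be normal to NH and tangency of A1 to SJ means the radius KS is perpendicular to SJ, with radius 3.6, so the center K sits 3.6 in from both sides at K = (-28.10, 17.90). That places the tangent points at H = (-31.70, 17.90) on NH and S = (-28.10, 21.50) on SJ. Then cos ∠JKH = KJ·KH / (|KJ||KH|), giving 172.7°.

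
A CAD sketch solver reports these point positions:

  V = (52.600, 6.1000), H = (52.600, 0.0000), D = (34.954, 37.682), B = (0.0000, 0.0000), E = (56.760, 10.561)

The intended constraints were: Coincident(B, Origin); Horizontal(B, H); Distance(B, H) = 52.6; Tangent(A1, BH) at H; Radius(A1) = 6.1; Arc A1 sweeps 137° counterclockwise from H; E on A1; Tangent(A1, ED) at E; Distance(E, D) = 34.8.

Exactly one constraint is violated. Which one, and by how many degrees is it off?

Tangent(A1, ED) at E — off by 8.20°.

B = (0.00, 0.00) ✓; B.y = 0.00, H.y = 0.00 ✓; |BH| = 52.60 ✓; ∠(VH, HB) = 90.00° ✓; |VH| = 6.100 ✓; bearing(V→E) − bearing(V→H) = 137.0° ✓; |VE| = 6.100 ✓; ∠(VE, ED) = 98.20° ✗; |ED| = 34.80 ✓.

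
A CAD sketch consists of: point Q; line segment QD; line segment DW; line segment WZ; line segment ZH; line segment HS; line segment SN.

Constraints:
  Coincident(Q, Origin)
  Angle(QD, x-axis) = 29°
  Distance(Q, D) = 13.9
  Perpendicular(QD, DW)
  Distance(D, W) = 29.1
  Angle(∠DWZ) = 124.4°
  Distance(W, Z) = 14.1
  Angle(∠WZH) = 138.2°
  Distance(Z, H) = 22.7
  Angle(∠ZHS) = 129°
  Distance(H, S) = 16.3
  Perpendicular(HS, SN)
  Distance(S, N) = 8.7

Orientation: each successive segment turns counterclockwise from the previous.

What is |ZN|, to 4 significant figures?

31.87

Q is at the origin; QD runs at 29.0° with length 13.9, so D = (12.16, 6.739). The perpendicularity gives DW at right angles to QD, so DW runs at 119.0°; with |DW| = 29.1, W = (-1.951, 32.19). ∠DWZ = 124.4° gives WZ at 174.6° from the x-axis; with |WZ| = 14.1, Z = (-15.99, 33.52). ∠WZH = 138.2° gives ZH at -143.6° from the x-axis; with |ZH| = 22.7, H = (-34.26, 20.05). ∠ZHS = 129.0° gives HS at -92.60° from the x-axis; with |HS| = 16.3, S = (-35.00, 3.763). HS ⟂ SN, so SN runs at -2.600°; with |SN| = 8.7, N = (-26.31, 3.369). Then |ZN| = |N − Z| = 31.87.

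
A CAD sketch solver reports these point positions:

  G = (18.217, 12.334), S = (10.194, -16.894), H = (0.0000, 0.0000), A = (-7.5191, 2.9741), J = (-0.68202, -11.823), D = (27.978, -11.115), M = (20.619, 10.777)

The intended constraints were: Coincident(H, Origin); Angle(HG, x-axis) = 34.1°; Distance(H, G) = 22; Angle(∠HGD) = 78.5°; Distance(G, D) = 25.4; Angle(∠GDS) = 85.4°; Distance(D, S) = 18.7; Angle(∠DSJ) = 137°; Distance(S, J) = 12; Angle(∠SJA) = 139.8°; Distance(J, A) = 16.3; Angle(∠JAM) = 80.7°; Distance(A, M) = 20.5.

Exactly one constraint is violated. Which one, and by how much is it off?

Distance(A, M) = 20.5 — off by 8.70.

H = (0.00, 0.00) ✓; HG at 34.10° ✓; |HG| = 22.00 ✓; ∠HGD = 78.50° ✓; |GD| = 25.40 ✓; ∠GDS = 85.40° ✓; |DS| = 18.70 ✓; ∠DSJ = 137.0° ✓; |SJ| = 12.00 ✓; ∠SJA = 139.8° ✓; |JA| = 16.30 ✓; ∠JAM = 80.70° ✓; |AM| = 29.20 ✗.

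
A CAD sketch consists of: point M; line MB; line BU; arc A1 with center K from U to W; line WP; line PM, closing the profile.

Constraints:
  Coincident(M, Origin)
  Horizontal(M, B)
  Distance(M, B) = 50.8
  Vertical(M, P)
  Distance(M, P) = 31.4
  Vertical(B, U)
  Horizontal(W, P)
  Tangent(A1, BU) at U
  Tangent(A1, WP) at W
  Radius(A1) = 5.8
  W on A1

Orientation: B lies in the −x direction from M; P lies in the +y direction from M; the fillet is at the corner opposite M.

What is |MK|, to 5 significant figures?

51.772

M and P share the same x with |MP| = 31.4 and P on the +y side, so P = (0.0000, 31.400). The virtual corner opposite M is at (-50.800, 31.400). A1 meets BU tangentially, so KU is at right angles to BU and since A1 is tangent to WP there, KW ⟂ WP, with radius 5.8, so the center K sits 5.8 in from both sides at K = (-45.000, 25.600). Then |MK| = |K − M| = 51.772.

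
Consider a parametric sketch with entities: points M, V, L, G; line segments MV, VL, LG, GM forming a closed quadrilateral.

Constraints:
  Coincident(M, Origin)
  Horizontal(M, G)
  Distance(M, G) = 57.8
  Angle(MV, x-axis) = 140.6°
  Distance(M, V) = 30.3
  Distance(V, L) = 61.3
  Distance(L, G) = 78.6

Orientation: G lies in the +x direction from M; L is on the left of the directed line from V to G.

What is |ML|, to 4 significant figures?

68.24

Checks: |VL| = 61.30 ✓; |LG| = 78.60 ✓.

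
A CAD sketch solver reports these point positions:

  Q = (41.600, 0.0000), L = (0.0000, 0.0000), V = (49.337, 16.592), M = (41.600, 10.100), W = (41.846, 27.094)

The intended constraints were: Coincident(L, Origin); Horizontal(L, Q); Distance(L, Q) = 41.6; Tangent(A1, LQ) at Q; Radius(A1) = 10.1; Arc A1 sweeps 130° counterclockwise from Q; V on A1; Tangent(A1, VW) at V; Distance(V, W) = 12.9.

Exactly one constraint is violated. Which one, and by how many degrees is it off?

Tangent(A1, VW) at V — off by 4.50°.

L = (0.00, 0.00) ✓; L.y = 0.00, Q.y = 0.00 ✓; |LQ| = 41.60 ✓; ∠(MQ, QL) = 90.00° ✓; |MQ| = 10.10 ✓; bearing(M→V) − bearing(M→Q) = 130.0° ✓; |MV| = 10.10 ✓; ∠(MV, VW) = 94.50° ✗; |VW| = 12.90 ✓.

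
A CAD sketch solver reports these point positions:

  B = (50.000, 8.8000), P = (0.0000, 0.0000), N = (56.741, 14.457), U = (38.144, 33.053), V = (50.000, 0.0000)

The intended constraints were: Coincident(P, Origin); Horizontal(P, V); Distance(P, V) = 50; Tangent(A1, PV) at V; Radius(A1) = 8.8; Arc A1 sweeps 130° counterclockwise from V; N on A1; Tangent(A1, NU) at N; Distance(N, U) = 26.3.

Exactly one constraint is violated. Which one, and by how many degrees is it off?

Tangent(A1, NU) at N — off by 5.00°.

P = (0.00, 0.00) ✓; P.y = 0.00, V.y = 0.00 ✓; |PV| = 50.00 ✓; ∠(BV, VP) = 90.00° ✓; |BV| = 8.800 ✓; bearing(B→N) − bearing(B→V) = 130.0° ✓; |BN| = 8.800 ✓; ∠(BN, NU) = 85.00° ✗; |NU| = 26.30 ✓.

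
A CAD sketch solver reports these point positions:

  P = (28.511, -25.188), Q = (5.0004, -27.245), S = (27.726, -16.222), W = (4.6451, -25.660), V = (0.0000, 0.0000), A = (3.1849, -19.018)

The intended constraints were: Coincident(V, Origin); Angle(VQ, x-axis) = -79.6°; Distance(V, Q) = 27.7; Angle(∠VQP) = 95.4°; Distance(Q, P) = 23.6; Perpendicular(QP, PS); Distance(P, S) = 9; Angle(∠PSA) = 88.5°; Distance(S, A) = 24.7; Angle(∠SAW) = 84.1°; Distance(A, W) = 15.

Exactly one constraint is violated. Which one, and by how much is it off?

Distance(A, W) = 15 — off by 8.20.

V = (0.00, 0.00) ✓; VQ at -79.60° ✓; |VQ| = 27.70 ✓; ∠VQP = 95.40° ✓; |QP| = 23.60 ✓; ∠(QP, PS) = 90.00° ✓; |PS| = 9.000 ✓; ∠PSA = 88.50° ✓; |SA| = 24.70 ✓; ∠SAW = 84.10° ✓; |AW| = 6.801 ✗.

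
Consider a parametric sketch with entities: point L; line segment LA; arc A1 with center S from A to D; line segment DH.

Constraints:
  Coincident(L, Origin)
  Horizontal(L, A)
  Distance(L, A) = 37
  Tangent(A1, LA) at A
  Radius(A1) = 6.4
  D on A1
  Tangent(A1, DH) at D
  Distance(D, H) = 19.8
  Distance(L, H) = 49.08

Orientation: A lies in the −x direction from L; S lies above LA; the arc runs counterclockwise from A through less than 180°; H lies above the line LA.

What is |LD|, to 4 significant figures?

32.84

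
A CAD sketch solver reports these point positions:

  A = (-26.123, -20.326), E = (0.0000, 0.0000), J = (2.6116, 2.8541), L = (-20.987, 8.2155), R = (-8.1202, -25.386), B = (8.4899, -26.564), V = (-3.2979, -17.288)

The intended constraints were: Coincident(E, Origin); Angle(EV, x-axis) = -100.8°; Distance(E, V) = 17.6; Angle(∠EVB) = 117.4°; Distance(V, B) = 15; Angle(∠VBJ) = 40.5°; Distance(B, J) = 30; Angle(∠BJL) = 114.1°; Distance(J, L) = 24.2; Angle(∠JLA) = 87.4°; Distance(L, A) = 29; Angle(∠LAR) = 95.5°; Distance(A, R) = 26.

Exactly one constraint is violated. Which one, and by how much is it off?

Distance(A, R) = 26 — off by 7.30.

E = (0.00, 0.00) ✓; EV at -100.8° ✓; |EV| = 17.60 ✓; ∠EVB = 117.4° ✓; |VB| = 15.00 ✓; ∠VBJ = 40.50° ✓; |BJ| = 30.00 ✓; ∠BJL = 114.1° ✓; |JL| = 24.20 ✓; ∠JLA = 87.40° ✓; |LA| = 29.00 ✓; ∠LAR = 95.50° ✓; |AR| = 18.70 ✗.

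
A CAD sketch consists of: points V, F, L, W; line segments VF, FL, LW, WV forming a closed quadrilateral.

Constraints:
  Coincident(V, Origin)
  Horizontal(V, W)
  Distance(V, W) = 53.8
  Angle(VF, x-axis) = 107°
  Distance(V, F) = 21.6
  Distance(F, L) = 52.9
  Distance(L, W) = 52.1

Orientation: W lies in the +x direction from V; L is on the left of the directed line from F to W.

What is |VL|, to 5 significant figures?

62.473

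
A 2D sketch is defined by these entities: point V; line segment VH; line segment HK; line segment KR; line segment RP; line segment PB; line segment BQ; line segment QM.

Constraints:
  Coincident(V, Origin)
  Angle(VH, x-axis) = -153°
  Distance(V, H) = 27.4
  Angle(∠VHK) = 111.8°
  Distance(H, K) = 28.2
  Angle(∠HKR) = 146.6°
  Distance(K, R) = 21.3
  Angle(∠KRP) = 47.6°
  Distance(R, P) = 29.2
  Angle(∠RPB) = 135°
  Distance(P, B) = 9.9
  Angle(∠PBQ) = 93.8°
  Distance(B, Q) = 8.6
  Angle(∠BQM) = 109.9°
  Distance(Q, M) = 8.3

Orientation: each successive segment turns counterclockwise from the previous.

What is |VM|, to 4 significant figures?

36.40

V is at the origin; VH runs at -153.0° with length 27.4, so H = (-24.41, -12.44). ∠VHK = 111.8° gives HK at -84.80° from the x-axis; with |HK| = 28.2, K = (-21.86, -40.52). ∠HKR = 146.6° gives KR at -51.40° from the x-axis; with |KR| = 21.3, R = (-8.569, -57.17). ∠KRP = 47.6° gives RP at 81.00° from the x-axis; with |RP| = 29.2, P = (-4.001, -28.33). ∠RPB = 135.0° gives PB at 126.0° from the x-axis; with |PB| = 9.9, B = (-9.820, -20.32). ∠PBQ = 93.8° gives BQ at -147.8° from the x-axis; with |BQ| = 8.6, Q = (-17.10, -24.90). ∠BQM = 109.9° gives QM at -77.70° from the x-axis; with |QM| = 8.3, M = (-15.33, -33.01). Then |VM| = |M − V| = 36.40.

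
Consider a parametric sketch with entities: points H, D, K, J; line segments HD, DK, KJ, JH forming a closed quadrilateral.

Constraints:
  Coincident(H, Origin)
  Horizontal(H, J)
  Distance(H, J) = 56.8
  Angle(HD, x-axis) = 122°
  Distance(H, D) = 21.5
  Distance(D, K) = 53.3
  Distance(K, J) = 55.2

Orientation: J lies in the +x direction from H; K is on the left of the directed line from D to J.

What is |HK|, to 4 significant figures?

58.72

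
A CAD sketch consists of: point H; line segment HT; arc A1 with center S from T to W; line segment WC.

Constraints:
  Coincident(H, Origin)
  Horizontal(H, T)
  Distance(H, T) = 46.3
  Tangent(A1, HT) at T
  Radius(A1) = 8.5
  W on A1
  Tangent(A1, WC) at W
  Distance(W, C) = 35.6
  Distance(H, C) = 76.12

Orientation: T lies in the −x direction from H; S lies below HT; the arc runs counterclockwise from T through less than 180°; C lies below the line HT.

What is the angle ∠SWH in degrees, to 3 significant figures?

23.0°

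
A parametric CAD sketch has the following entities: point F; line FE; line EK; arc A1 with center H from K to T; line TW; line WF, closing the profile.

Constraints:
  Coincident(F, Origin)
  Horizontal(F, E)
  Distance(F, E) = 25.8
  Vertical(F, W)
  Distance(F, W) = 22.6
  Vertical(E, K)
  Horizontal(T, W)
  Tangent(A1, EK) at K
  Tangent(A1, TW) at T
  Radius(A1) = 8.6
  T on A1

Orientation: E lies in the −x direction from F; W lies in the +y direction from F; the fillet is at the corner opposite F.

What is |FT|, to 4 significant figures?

28.40

F is at the origin; F and E share the same y with |FE| = 25.8 and E on the −x side, so E = (-25.80, 0.000). FW is vertical with |FW| = 22.6 and W on the +y side, so W = (0.000, 22.60). The virtual corner opposite F is at (-25.80, 22.60). Since A1 is tangent to EK there, HK ⟂ EK and the tangent condition forces HT to be normal to TW, with radius 8.6, so the center H sits 8.6 in from both sides at H = (-17.20, 14.00). That places the tangent points at K = (-25.80, 14.00) on EK and T = (-17.20, 22.60) on TW. Then |FT| = |T − F| = 28.40.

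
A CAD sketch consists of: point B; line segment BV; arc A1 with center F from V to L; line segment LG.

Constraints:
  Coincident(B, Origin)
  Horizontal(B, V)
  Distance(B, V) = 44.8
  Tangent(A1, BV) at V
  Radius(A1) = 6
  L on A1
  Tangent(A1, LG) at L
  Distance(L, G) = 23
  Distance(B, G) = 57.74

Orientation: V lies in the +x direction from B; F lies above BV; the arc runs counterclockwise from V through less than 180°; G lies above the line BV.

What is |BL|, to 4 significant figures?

51.18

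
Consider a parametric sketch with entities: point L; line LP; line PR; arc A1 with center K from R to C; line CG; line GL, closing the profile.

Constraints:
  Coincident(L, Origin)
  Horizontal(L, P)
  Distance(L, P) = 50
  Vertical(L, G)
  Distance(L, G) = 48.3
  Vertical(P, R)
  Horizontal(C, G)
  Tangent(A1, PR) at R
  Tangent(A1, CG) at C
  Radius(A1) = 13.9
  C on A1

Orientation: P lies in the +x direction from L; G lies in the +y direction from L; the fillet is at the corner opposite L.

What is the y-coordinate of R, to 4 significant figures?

34.40

The virtual corner opposite L is at (50.00, 48.30). The tangent condition forces KR to be normal to PR and since A1 is tangent to CG there, KC ⟂ CG, with radius 13.9, so the center K sits 13.9 in from both sides at K = (36.10, 34.40). That places the tangent points at R = (50.00, 34.40) on PR and C = (36.10, 48.30) on CG. So R.y = 34.40.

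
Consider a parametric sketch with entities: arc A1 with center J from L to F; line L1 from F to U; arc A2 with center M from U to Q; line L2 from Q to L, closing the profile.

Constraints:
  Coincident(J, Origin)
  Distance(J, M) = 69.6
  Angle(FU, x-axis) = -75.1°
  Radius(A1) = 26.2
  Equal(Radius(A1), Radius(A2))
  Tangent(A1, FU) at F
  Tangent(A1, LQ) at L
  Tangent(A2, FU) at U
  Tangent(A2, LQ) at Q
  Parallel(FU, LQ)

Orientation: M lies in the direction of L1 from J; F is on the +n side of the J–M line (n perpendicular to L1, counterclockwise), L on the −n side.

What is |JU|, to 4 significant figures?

74.37

Tangency of A1 to both parallel lines with radius 26.2 puts F and L at J ± 26.2·n: F = (25.32, 6.737), L = (-25.32, -6.737). Equal radii place U and Q the same way about M: U = M + 26.2·n = (43.22, -60.52), Q = M − 26.2·n = (-7.423, -74.00). Then |JU| = |U − J| = 74.37.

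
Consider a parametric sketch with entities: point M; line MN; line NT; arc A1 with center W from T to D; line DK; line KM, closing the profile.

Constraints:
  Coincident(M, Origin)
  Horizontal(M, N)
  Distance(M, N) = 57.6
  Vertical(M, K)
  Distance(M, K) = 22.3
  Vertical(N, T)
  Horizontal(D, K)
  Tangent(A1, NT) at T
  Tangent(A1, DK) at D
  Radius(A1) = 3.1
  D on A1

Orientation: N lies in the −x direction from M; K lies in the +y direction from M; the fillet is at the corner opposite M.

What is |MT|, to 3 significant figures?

60.7

M is at the origin; MN is horizontal with |MN| = 57.6 and N on the −x side, so N = (-57.6, 0.00). MK is vertical with |MK| = 22.3 and K on the +y side, so K = (0.00, 22.3). The virtual corner opposite M is at (-57.6, 22.3). The tangent condition forces WT to be normal to NT and the tangent condition forces WD to be normal to DK, with radius 3.1, so the center W sits 3.1 in from both sides at W = (-54.5, 19.2). That places the tangent points at T = (-57.6, 19.2) on NT and D = (-54.5, 22.3) on DK. Then |MT| = |T − M| = 60.7.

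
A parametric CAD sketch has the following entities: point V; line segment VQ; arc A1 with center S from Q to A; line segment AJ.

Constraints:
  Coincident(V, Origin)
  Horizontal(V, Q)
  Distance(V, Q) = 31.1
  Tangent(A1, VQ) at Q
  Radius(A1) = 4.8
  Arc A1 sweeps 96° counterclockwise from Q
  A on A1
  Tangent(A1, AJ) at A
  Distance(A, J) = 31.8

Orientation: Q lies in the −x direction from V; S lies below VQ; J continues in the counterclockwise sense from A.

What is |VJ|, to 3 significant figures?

49.2

On A1, Q sits at bearing 90° from S; a 96° counterclockwise sweep puts A at bearing 186°, so A = S + 4.8·(cos 186°, sin 186°) = (-35.9, -5.30). Since A1 is tangent to AJ there, SA ⟂ AJ, so AJ runs along (−sin 186°, cos 186°); with |AJ| = 31.8, J = (-32.5, -36.9). Then |VJ| = |J − V| = 49.2.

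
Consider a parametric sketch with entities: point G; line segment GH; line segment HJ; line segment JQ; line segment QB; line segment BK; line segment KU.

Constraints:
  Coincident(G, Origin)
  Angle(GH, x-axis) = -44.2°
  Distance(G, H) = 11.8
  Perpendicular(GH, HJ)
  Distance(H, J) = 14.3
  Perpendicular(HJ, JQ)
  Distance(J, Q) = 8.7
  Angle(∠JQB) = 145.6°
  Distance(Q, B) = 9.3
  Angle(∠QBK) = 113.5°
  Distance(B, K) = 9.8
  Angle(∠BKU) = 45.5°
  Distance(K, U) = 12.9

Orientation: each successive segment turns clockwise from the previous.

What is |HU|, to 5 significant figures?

12.353

G is at the origin; GH runs at -44.2° with length 11.8, so H = (8.4595, -8.2265). GH is perpendicular to HJ, so HJ runs at -134.20°; with |HJ| = 14.3, J = (-1.5099, -18.478). HJ ⟂ JQ, so JQ runs at 135.80°; with |JQ| = 8.7, Q = (-7.7470, -12.413). ∠JQB = 145.6° gives QB at 101.40° from the x-axis; with |QB| = 9.3, B = (-9.5853, -3.2965). ∠QBK = 113.5° gives BK at 34.900° from the x-axis; with |BK| = 9.8, K = (-1.5478, 2.3105). ∠BKU = 45.5° gives KU at -99.600° from the x-axis; with |KU| = 12.9, U = (-3.6991, -10.409). Then |HU| = |U − H| = 12.353.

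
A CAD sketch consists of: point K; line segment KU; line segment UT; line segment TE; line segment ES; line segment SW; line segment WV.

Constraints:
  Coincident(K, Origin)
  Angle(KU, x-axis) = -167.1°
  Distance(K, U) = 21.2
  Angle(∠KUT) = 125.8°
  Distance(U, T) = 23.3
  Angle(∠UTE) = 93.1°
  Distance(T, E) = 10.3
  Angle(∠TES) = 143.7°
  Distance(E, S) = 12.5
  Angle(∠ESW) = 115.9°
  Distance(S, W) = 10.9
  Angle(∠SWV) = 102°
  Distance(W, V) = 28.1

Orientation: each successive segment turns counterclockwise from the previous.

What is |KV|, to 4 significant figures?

30.55

∠ESW = 115.9° gives SW at 74.40° from the x-axis; with |SW| = 10.9, W = (-5.244, -17.98). ∠SWV = 102.0° gives WV at 152.4° from the x-axis; with |WV| = 28.1, V = (-30.15, -4.960). Then |KV| = |V − K| = 30.55.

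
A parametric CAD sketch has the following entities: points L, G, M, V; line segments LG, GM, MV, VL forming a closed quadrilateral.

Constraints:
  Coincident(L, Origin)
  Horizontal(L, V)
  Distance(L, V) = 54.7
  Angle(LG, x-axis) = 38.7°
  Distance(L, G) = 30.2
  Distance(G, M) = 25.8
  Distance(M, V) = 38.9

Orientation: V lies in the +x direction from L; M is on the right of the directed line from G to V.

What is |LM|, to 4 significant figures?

17.27

Checks: |GM| = 25.80 ✓; |MV| = 38.90 ✓.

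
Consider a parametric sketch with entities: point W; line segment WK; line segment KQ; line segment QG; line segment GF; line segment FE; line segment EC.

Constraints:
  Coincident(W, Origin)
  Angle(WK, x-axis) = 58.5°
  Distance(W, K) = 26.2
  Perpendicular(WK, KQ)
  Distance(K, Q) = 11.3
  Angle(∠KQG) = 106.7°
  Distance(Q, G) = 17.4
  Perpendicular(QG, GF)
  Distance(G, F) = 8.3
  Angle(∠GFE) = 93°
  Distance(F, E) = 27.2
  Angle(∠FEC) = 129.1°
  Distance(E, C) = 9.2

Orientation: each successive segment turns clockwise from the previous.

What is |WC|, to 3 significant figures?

40.8

∠GFE = 93.0° gives FE at 78.2° from the x-axis; with |FE| = 27.2, E = (16.4, 28.4). ∠FEC = 129.1° gives EC at 27.3° from the x-axis; with |EC| = 9.2, C = (24.6, 32.6). Then |WC| = |C − W| = 40.8.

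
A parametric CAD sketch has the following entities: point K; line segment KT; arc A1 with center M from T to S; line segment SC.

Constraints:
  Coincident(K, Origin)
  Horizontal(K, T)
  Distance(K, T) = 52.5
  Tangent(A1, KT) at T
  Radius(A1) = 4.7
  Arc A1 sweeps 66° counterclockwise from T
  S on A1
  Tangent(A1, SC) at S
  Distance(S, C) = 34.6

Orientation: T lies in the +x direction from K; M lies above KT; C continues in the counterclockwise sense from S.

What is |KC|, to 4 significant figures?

78.77

K is at the origin; KT is horizontal with |KT| = 52.5 and T on the +x side, so T = (52.50, 0.000). The tangent condition forces MT to be normal to KT, so M = T + (0, 4.7) = (52.50, 4.700). On A1, T sits at bearing -90° from M; a 66° counterclockwise sweep puts S at bearing -24°, so S = M + 4.7·(cos -24°, sin -24°) = (56.79, 2.788). Tangency of A1 to SC means the radius MS is perpendicular to SC, so SC runs along (−sin -24°, cos -24°); with |SC| = 34.6, C = (70.87, 34.40). Then |KC| = |C − K| = 78.77.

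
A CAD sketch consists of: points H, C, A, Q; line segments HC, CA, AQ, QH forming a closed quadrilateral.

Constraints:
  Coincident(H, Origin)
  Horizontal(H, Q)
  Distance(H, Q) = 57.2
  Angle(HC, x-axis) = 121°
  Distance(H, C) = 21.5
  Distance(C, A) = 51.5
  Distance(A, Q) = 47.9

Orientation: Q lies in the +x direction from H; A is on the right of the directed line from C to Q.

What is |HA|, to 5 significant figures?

30.009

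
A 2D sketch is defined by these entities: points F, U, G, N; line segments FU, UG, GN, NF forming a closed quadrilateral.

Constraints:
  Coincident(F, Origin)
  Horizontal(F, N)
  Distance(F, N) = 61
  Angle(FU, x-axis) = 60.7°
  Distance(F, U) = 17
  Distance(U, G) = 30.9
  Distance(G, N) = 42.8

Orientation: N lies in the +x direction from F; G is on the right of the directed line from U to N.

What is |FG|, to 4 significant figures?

24.54

F is at the origin; FN is horizontal with |FN| = 61.0 and N in +x, so N = (61.0, 0). FU runs at 60.7° with |FU| = 17.0, so U = (8.320, 14.83). G is determined by |UG| = 30.9 and |GN| = 42.8 together: it lies at the intersection of circle(U, 30.9) and circle(N, 42.8). With |UN| = 54.73, the foot of the radical line on UN is 19.35 from U and the perpendicular offset is √(30.9² − 19.35²) = 24.09. Taking the right-of-UN solution: G = (20.42, -13.61).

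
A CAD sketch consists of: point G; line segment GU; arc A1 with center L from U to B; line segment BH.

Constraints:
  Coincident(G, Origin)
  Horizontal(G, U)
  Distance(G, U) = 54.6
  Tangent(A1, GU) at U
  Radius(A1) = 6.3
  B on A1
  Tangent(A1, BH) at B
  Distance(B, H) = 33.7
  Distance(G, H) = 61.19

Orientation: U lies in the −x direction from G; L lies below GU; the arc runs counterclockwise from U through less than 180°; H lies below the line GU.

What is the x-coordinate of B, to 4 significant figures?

-60.35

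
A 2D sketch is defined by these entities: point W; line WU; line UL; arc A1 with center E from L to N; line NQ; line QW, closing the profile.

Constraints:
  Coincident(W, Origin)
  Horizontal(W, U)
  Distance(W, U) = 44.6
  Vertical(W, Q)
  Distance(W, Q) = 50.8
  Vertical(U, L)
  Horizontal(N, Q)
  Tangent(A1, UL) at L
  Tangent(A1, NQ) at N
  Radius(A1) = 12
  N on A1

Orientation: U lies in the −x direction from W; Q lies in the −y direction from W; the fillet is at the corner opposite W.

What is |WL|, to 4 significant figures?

59.12

W is at the origin; W and U share the same y with |WU| = 44.6 and U on the −x side, so U = (-44.60, 0.000). W and Q share the same x with |WQ| = 50.8 and Q on the −y side, so Q = (0.000, -50.80). The virtual corner opposite W is at (-44.60, -50.80). The tangent condition forces EL to be normal to UL and tangency of A1 to NQ means the radius EN is perpendicular to NQ, with radius 12.0, so the center E sits 12.0 in from both sides at E = (-32.60, -38.80). That places the tangent points at L = (-44.60, -38.80) on UL and N = (-32.60, -50.80) on NQ. Then |WL| = |L − W| = 59.12.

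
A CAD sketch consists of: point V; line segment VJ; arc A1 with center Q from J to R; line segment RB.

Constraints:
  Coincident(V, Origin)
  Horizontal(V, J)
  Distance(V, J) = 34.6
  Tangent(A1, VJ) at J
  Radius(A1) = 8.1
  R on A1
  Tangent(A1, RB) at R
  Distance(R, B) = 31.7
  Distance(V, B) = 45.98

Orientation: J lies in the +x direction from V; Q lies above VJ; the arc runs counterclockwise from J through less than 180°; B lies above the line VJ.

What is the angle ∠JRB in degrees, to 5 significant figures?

118.54°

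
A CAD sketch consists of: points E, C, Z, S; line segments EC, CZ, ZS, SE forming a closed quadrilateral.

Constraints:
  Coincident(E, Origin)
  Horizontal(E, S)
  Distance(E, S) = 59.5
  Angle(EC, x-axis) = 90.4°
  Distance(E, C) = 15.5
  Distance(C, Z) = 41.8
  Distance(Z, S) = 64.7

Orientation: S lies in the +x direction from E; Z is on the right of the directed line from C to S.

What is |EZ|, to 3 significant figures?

26.3

E is at the origin; ES is horizontal with |ES| = 59.5 and S in +x, so S = (59.5, 0). EC runs at 90.4° with |EC| = 15.5, so C = (-0.108, 15.5). Z is determined by |CZ| = 41.8 and |ZS| = 64.7 together: it lies at the intersection of circle(C, 41.8) and circle(S, 64.7). With |CS| = 61.6, the foot of the radical line on CS is 11.0 from C and the perpendicular offset is √(41.8² − 11.0²) = 40.3. Taking the right-of-CS solution: Z = (0.385, -26.3).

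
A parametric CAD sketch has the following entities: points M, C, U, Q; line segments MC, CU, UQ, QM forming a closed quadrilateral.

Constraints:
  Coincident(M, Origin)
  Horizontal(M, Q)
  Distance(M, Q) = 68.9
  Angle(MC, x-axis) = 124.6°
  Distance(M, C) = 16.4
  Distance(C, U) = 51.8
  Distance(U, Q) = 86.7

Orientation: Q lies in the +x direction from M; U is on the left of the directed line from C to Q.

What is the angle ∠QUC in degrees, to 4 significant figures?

64.26°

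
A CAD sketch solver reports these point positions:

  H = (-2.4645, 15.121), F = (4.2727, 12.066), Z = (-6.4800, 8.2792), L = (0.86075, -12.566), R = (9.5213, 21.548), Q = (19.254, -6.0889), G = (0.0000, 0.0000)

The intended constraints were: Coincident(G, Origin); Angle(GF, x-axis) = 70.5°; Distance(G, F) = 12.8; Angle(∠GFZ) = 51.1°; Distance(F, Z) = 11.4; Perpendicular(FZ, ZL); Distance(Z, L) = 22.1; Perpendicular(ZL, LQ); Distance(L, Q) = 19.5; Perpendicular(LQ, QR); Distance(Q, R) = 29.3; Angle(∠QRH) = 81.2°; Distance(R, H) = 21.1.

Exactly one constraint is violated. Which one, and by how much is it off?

Distance(R, H) = 21.1 — off by 7.50.

G = (0.00, 0.00) ✓; GF at 70.50° ✓; |GF| = 12.80 ✓; ∠GFZ = 51.10° ✓; |FZ| = 11.40 ✓; ∠(FZ, ZL) = 90.00° ✓; |ZL| = 22.10 ✓; ∠(ZL, LQ) = 90.00° ✓; |LQ| = 19.50 ✓; ∠(LQ, QR) = 90.00° ✓; |QR| = 29.30 ✓; ∠QRH = 81.20° ✓; |RH| = 13.60 ✗.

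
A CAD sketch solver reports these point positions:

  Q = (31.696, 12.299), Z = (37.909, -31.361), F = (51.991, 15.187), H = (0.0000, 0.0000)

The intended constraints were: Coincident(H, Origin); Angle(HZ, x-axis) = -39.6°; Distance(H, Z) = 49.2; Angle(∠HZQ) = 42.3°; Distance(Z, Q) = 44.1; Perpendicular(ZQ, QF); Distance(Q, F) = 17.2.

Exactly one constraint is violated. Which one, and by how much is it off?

Distance(Q, F) = 17.2 — off by 3.30.

H = (0.00, 0.00) ✓; HZ at -39.60° ✓; |HZ| = 49.20 ✓; ∠HZQ = 42.30° ✓; |ZQ| = 44.10 ✓; ∠(ZQ, QF) = 90.00° ✓; |QF| = 20.50 ✗.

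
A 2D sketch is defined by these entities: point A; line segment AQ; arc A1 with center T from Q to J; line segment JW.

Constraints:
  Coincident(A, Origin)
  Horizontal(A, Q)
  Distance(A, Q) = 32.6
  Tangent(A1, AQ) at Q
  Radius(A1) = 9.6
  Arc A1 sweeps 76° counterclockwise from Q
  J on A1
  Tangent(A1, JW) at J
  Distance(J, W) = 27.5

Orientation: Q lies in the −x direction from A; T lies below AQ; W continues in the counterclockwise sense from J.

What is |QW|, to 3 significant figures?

37.5

A is at the origin; A and Q share the same y with |AQ| = 32.6 and Q on the −x side, so Q = (-32.6, 0.00). A1 meets AQ tangentially, so TQ is at right angles to AQ, so T = Q + (0, -9.6) = (-32.6, -9.60). On A1, Q sits at bearing 90° from T; a 76° counterclockwise sweep puts J at bearing 166°, so J = T + 9.6·(cos 166°, sin 166°) = (-41.9, -7.28). A1 meets JW tangentially, so TJ is at right angles to JW, so JW runs along (−sin 166°, cos 166°); with |JW| = 27.5, W = (-48.6, -34.0). Then |QW| = |W − Q| = 37.5.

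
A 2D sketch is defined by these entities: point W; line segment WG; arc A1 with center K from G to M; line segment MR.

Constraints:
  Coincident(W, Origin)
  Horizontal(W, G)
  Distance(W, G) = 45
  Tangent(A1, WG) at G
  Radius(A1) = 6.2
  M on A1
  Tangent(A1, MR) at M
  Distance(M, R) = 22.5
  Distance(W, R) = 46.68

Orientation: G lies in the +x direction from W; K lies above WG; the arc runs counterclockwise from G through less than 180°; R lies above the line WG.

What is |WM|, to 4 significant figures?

51.02

W is at the origin; W and G share the same y with |WG| = 45.0 and G on the +x side, so G = (45.00, 0.000). Tangency of A1 to WG means the radius KG is perpendicular to WG, so K = G + (0, 6.2) = (45.00, 6.200). Since KM ⟂ MR (tangency), |KR| = √(6.2² + 22.5²) = 23.34 regardless of where M sits on A1. So R lies on both circle(W, 46.68) and circle(K, 23.34); the above-WG intersection is R = (37.20, 28.20). M is the foot of the tangent from R: M = (50.08, 9.750).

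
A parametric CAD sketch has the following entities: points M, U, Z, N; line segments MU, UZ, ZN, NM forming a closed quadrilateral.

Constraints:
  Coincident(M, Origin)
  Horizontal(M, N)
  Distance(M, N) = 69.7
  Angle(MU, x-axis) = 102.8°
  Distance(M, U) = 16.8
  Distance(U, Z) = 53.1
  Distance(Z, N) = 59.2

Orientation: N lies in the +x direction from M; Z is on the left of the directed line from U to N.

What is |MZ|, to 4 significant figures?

62.35

M is at the origin; M and N share the same y with |MN| = 69.7 and N in +x, so N = (69.7, 0). MU runs at 102.8° with |MU| = 16.8, so U = (-3.722, 16.38). Z is determined by |UZ| = 53.1 and |ZN| = 59.2 together: it lies at the intersection of circle(U, 53.1) and circle(N, 59.2). With |UN| = 75.23, the foot of the radical line on UN is 33.06 from U and the perpendicular offset is √(53.1² − 33.06²) = 41.55. Taking the left-of-UN solution: Z = (37.59, 49.74).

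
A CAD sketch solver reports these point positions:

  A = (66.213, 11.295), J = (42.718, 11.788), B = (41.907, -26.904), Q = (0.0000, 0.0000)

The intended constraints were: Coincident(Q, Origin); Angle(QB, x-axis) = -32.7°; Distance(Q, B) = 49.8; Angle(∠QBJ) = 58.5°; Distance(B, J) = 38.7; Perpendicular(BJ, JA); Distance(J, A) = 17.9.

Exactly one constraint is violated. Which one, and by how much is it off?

Distance(J, A) = 17.9 — off by 5.60.

Q = (0.00, 0.00) ✓; QB at -32.70° ✓; |QB| = 49.80 ✓; ∠QBJ = 58.50° ✓; |BJ| = 38.70 ✓; ∠(BJ, JA) = 90.00° ✓; |JA| = 23.50 ✗.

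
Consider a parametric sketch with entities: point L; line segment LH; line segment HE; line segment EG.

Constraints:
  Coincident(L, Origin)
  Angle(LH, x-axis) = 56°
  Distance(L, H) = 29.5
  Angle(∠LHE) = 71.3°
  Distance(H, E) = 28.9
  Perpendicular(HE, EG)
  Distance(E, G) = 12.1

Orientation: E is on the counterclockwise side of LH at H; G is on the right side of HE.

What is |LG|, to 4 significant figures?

44.51

L is at the origin; LH runs at 56.0° with length 29.5, so H = 29.5·(cos 56.0°, sin 56.0°) = (16.50, 24.46). ∠LHE = 71.3°, so HE runs at 56.0° + (180° − 71.3°) = 164.7° from the x-axis; with |HE| = 28.9, E = H + 28.9·(cos 164.7°, sin 164.7°) = (-11.38, 32.08). HE ⟂ EG; with |EG| = 12.1 on the right of HE, G = E + 12.1·(0.2639, 0.9646) = (-8.187, 43.75). Then |LG| = |G − L| = 44.51.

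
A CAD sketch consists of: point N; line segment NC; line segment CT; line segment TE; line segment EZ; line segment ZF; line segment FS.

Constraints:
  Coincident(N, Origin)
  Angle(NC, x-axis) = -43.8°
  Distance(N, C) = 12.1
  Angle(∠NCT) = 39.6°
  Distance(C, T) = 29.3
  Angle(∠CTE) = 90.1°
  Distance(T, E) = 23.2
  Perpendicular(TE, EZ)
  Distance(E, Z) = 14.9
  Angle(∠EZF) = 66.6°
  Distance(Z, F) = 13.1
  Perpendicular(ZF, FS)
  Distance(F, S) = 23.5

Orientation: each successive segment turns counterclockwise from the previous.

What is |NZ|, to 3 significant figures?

16.3

N is at the origin; NC runs at -43.8° with length 12.1, so C = (8.73, -8.37). ∠NCT = 39.6° gives CT at 96.6° from the x-axis; with |CT| = 29.3, T = (5.37, 20.7). ∠CTE = 90.1° gives TE at -174° from the x-axis; with |TE| = 23.2, E = (-17.7, 18.1). TE ⟂ EZ, so EZ runs at -83.5°; with |EZ| = 14.9, Z = (-16.0, 3.30). Then |NZ| = |Z − N| = 16.3.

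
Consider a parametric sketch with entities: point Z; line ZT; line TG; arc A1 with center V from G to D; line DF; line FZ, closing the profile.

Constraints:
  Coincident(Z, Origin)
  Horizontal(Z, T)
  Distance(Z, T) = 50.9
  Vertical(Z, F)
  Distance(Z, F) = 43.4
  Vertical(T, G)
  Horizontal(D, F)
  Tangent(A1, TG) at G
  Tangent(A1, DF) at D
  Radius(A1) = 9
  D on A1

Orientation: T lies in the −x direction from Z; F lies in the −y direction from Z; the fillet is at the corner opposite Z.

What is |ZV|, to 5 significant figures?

54.212

ZF is vertical with |ZF| = 43.4 and F on the −y side, so F = (0.0000, -43.400). The virtual corner opposite Z is at (-50.900, -43.400). The tangent condition forces VG to be normal to TG and tangency of A1 to DF means the radius VD is perpendicular to DF, with radius 9.0, so the center V sits 9.0 in from both sides at V = (-41.900, -34.400). Then |ZV| = |V − Z| = 54.212.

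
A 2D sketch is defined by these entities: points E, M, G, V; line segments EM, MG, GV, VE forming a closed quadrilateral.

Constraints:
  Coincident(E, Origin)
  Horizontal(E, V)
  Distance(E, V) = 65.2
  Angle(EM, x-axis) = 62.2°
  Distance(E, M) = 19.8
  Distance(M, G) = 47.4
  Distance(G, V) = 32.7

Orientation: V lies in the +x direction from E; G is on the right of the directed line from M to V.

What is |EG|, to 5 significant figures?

43.499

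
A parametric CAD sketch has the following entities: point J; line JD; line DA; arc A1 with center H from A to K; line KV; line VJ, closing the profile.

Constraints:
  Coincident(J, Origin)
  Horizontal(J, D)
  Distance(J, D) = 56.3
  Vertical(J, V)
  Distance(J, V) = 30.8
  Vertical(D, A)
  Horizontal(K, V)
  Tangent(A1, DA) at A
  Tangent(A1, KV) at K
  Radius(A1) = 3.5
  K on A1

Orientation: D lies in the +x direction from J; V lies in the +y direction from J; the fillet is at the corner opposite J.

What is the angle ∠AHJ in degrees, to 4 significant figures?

152.7°

The virtual corner opposite J is at (56.30, 30.80). Since A1 is tangent to DA there, HA ⟂ DA and the tangent condition forces HK to be normal to KV, with radius 3.5, so the center H sits 3.5 in from both sides at H = (52.80, 27.30). That places the tangent points at A = (56.30, 27.30) on DA and K = (52.80, 30.80) on KV. Then cos ∠AHJ = HA·HJ / (|HA||HJ|), giving 152.7°.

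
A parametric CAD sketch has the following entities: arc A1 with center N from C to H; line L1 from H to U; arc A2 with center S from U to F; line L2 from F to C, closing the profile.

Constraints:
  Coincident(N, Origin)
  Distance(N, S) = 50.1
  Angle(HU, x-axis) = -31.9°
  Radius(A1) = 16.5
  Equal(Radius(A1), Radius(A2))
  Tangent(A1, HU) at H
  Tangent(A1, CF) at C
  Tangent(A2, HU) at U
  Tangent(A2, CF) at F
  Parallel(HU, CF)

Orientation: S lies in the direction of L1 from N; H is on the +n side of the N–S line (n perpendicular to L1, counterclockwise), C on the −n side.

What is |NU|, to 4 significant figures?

52.75

The slot axis is L1's direction at -31.9°, so u = (cos -31.9°, sin -31.9°) = (0.8490, -0.5284) and n = (−sin -31.9°, cos -31.9°) = (0.5284, 0.8490). N is at the origin and S lies 50.1 along u from N, so S = 50.1·u = (42.53, -26.47). Tangency of A1 to both parallel lines with radius 16.5 puts H and C at N ± 16.5·n: H = (8.719, 14.01), C = (-8.719, -14.01). Equal radii place U and F the same way about S: U = S + 16.5·n = (51.25, -12.47), F = S − 16.5·n = (33.81, -40.48). Then |NU| = |U − N| = 52.75.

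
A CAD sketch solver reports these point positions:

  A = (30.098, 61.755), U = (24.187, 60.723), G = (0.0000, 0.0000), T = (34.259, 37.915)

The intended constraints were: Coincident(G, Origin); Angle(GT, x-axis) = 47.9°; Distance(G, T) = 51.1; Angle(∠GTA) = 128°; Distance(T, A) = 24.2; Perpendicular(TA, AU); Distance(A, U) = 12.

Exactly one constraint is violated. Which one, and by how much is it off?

Distance(A, U) = 12 — off by 6.00.

G = (0.00, 0.00) ✓; GT at 47.90° ✓; |GT| = 51.10 ✓; ∠GTA = 128.0° ✓; |TA| = 24.20 ✓; ∠(TA, AU) = 90.00° ✓; |AU| = 6.000 ✗.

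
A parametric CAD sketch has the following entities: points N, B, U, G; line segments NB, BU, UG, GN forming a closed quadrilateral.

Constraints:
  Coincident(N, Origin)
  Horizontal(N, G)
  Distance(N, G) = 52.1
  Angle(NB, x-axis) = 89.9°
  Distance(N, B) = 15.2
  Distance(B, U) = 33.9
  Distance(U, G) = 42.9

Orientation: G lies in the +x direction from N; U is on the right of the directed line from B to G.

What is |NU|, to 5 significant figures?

20.540

Checks: |BU| = 33.90 ✓; |UG| = 42.90 ✓.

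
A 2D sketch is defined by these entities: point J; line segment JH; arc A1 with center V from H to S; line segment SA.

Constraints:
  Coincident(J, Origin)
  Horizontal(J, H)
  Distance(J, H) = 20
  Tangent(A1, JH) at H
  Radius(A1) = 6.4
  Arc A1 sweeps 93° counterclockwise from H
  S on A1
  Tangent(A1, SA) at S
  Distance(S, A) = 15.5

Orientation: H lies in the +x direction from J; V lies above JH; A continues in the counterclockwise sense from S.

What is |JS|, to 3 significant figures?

27.2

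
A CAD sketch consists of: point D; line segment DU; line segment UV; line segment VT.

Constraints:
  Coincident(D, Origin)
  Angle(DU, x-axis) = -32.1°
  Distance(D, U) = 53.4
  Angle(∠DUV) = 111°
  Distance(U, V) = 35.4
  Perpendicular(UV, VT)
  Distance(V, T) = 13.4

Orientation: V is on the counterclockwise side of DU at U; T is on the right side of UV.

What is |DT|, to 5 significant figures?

83.518

D is at the origin; DU runs at -32.1° with length 53.4, so U = 53.4·(cos -32.1°, sin -32.1°) = (45.236, -28.377). ∠DUV = 111.0°, so UV runs at -32.1° + (180° − 111.0°) = 36.900° from the x-axis; with |UV| = 35.4, V = U + 35.4·(cos 36.900°, sin 36.900°) = (73.545, -7.1218). UV ⟂ VT; with |VT| = 13.4 on the right of UV, T = V + 13.4·(0.60042, -0.79968) = (81.591, -17.838). Then |DT| = |T − D| = 83.518.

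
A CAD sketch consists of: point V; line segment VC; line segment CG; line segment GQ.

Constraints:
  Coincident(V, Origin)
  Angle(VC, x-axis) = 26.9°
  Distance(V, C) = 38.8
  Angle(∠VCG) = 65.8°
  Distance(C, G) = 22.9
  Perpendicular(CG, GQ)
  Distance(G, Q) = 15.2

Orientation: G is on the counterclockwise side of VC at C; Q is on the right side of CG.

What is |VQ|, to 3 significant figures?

51.1

V is at the origin; VC runs at 26.9° with length 38.8, so C = 38.8·(cos 26.9°, sin 26.9°) = (34.6, 17.6). ∠VCG = 65.8°, so CG runs at 26.9° + (180° − 65.8°) = 141° from the x-axis; with |CG| = 22.9, G = C + 22.9·(cos 141°, sin 141°) = (16.8, 31.9). CG ⟂ GQ; with |GQ| = 15.2 on the right of CG, Q = G + 15.2·(0.628, 0.778) = (26.3, 43.8). Then |VQ| = |Q − V| = 51.1.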